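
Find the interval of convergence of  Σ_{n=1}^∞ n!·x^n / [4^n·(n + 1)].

The ratio of consecutive coefficients is (n+1) · 1/4 · (n + 1)/((n+1) + 1) → ∞.
The ratio grows without bound, so the series diverges whenever x ≠ 0; it converges only at x = 0. R = 0.

{0}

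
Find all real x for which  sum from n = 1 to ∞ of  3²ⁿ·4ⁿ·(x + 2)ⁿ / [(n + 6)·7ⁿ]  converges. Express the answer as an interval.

Apply the ratio test: |a_{n+1}| / |a_n| = [(n + 6)/((n+1) + 6)] · 9·4/7, which tends to 36/7 as n → ∞.
Thus R = 1/(36/7) = 7/36.
At x = -65/36: the terms are asymptotic to a nonzero constant times 1/n, so the series diverges by limit comparison with Σ 1/n.
When x = -79/36, convergence follows from the alternating series test (terms decrease monotonically to 0).

[-79/36, -65/36)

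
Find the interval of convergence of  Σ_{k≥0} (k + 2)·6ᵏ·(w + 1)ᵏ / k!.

By the ratio test, |a_{k+1}/a_k| = ((k+1) + 2)/(k + 2) · 6 · 1/(k+1) → 0.
Since the limit is 0 < 1 for every w, the series converges on all of ℝ and R = ∞.

(−∞, ∞)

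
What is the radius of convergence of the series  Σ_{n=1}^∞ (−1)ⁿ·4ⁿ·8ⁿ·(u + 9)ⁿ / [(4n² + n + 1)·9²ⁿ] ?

R = 81/32

Ratio test: |a_{n+1}/a_n| = [(4n² + n + 1)/(4(n+1)² + (n+1) + 1)] · 4·8/81 → 32/81 as n → ∞.
The series converges when 32/81 · |u + 9| < 1, giving R = 81/32.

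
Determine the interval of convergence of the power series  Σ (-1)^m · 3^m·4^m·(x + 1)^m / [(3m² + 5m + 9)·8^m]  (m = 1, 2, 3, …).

[-5/3, -1/3]

By the ratio test, |a_{m+1}/a_m| = [(3m² + 5m + 9)/(3(m+1)² + 5(m+1) + 9)] · 3·4/8 → 3/2.
Thus R = 1/(3/2) = 2/3.
Check x = -1/3: absolute convergence follows by limit comparison with Σ 1/m².
Check x = -5/3: the terms are on the order of 1/m², so the series converges absolutely by comparison with the p-series (p = 2 > 1).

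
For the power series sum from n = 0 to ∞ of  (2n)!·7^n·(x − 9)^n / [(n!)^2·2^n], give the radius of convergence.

R = 1/14

Ratio test: |a_{n+1}/a_n| = (2n+1)·(2n+2)/(n+1)² · 7/2 → 14 as n → ∞.
Convergence for |x − 9| · 14 < 1, i.e. |x − 9| < 1/14. So R = 1/14.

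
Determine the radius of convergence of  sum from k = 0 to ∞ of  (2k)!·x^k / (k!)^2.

The ratio of consecutive coefficients is (2k+1)·(2k+2)/(k+1)² → 4.
Convergence for |x| · 4 < 1, i.e. |x| < 1/4. So R = 1/4.

R = 1/4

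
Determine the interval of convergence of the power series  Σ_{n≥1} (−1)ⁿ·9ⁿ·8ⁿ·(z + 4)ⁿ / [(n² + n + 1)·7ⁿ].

[-295/72, -281/72]

Apply the ratio test: |a_{n+1}| / |a_n| = [(n² + n + 1)/((n+1)² + (n+1) + 1)] · 9·8/7, which tends to 72/7 as n → ∞.
Hence the series converges for |z + 4| < 1/(72/7) = 7/72, so the radius of convergence is 7/72.
Check z = -281/72: absolute convergence follows by limit comparison with Σ 1/n².
When z = -295/72, the series is dominated by a constant times Σ 1/n², which converges (p = 2 > 1).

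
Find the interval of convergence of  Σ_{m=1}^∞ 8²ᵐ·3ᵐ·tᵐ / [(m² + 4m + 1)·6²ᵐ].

Apply the ratio test: |a_{m+1}| / |a_m| = [(m² + 4m + 1)/((m+1)² + 4(m+1) + 1)] · 64·3/36, which tends to 16/3 as m → ∞.
Convergence for |t| · 16/3 < 1, i.e. |t| < 3/16. So R = 3/16.
At t = 3/16: the terms are on the order of 1/m², so the series converges absolutely by comparison with the p-series (p = 2 > 1).
When t = -3/16, the series is dominated by a constant times Σ 1/m², which converges (p = 2 > 1).

[-3/16, 3/16]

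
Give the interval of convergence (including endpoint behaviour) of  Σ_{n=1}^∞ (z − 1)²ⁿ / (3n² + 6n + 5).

Ratio test: |a_{n+1}/a_n| = (3n² + 6n + 5)/(3(n+1)² + 6(n+1) + 5) → 1 as n → ∞.
Since the exponent of (z − 1) increases by 2 each term, convergence requires |z − 1|² < 1, hence R = 1.
Check z = 2: the series is dominated by a constant times Σ 1/n², which converges (p = 2 > 1).
At z = 0: the series is dominated by a constant times Σ 1/n², which converges (p = 2 > 1).

[0, 2]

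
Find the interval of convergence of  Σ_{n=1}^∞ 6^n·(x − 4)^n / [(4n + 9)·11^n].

The ratio of consecutive coefficients is [(4n + 9)/(4(n+1) + 9)] · 6/11 → 6/11.
Hence the series converges for |x − 4| < 1/(6/11) = 11/6, so the radius of convergence is 11/6.
Check x = 35/6: the terms are asymptotic to a nonzero constant times 1/n, so the series diverges by limit comparison with Σ 1/n.
Endpoint x = 13/6: convergence follows from the alternating series test (terms decrease monotonically to 0).

[13/6, 35/6)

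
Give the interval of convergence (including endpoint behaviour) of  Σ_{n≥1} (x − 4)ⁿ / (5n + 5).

[3, 5)

Apply the ratio test: |a_{n+1}| / |a_n| = (5n + 5)/(5(n+1) + 5), which tends to 1 as n → ∞.
Hence R = 1.
When x = 5, the terms behave like c/n; limit comparison with the harmonic series gives divergence.
Endpoint x = 3: an alternating series whose terms decrease to 0 in absolute value, so it converges by the Leibniz criterion.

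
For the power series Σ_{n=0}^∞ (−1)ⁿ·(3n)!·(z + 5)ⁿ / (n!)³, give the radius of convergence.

R = 1/27

Apply the ratio test: |a_{n+1}| / |a_n| = (3n+1)·(3n+2)·(3n+3)/(n+1)³, which tends to 27 as n → ∞.
The series converges when 27 · |z + 5| < 1, giving R = 1/27.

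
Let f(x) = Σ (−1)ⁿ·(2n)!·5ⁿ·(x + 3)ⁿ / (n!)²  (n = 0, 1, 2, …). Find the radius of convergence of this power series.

The ratio of consecutive coefficients is (2n+1)·(2n+2)/(n+1)² · 5 → 20.
Thus R = 1/(20) = 1/20.

R = 1/20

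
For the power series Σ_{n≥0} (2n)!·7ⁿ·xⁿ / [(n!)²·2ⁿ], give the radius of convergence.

The ratio of consecutive coefficients is (2n+1)·(2n+2)/(n+1)² · 7/2 → 14.
Hence the series converges for |x| < 1/(14) = 1/14, so the radius of convergence is 1/14.

R = 1/14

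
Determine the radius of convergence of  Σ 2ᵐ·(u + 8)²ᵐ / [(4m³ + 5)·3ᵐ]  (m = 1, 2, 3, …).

R = √6/2

Apply the ratio test: |a_{m+1}| / |a_m| = [(4m³ + 5)/(4(m+1)³ + 5)] · 2/3, which tends to 2/3 as m → ∞.
Writing y = (u + 8)², the series in y has radius 3/2, so |u + 8| < √(3/2) and R = √6/2.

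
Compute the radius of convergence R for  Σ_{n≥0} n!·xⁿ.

Apply the ratio test: |a_{n+1}| / |a_n| = (n+1), which tends to ∞ as n → ∞.
The ratio grows without bound, so the series diverges whenever x ≠ 0; it converges only at x = 0. R = 0.

R = 0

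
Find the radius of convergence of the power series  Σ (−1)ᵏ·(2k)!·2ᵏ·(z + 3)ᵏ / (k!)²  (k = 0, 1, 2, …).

Ratio test: |a_{k+1}/a_k| = (2k+1)·(2k+2)/(k+1)² · 2 → 8 as k → ∞.
Thus R = 1/(8) = 1/8.

R = 1/8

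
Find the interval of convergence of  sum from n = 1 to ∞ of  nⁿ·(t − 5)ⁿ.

{5}

By the Cauchy root test, |a_n|^(1/n) = n → ∞.
The root grows without bound, so R = 0 (convergence only at t = 5).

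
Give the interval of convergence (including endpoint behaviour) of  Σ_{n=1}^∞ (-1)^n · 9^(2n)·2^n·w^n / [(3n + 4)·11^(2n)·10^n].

(-605/81, 605/81]

By the ratio test, |a_{n+1}/a_n| = [(3n + 4)/(3(n+1) + 4)] · 81·2/(121·10) → 81/605.
Thus R = 1/(81/605) = 605/81.
Endpoint w = 605/81: an alternating series whose terms decrease to 0 in absolute value, so it converges by the Leibniz criterion.
At w = -605/81: the terms behave like c/n; limit comparison with the harmonic series gives divergence.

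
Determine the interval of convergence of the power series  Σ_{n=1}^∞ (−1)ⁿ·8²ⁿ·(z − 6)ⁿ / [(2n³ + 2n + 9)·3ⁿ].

The ratio of consecutive coefficients is [(2n³ + 2n + 9)/(2(n+1)³ + 2(n+1) + 9)] · 64/3 → 64/3.
Thus R = 1/(64/3) = 3/64.
Check z = 387/64: absolute convergence follows by limit comparison with Σ 1/n³.
When z = 381/64, the series is dominated by a constant times Σ 1/n³, which converges (p = 3 > 1).

[381/64, 387/64]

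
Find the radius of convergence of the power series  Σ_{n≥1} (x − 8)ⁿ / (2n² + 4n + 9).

R = 1

By the ratio test, |a_{n+1}/a_n| = (2n² + 4n + 9)/(2(n+1)² + 4(n+1) + 9) → 1.
So the series converges when |x − 8| < 1 and diverges when |x − 8| > 1; R = 1.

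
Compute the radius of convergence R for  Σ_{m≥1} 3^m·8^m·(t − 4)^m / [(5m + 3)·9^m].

Ratio test: |a_{m+1}/a_m| = [(5m + 3)/(5(m+1) + 3)] · 3·8/9 → 8/3 as m → ∞.
Hence the series converges for |t − 4| < 1/(8/3) = 3/8, so the radius of convergence is 3/8.

R = 3/8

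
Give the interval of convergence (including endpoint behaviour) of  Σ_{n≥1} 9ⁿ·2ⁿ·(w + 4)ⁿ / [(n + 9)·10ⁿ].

The ratio of consecutive coefficients is [(n + 9)/((n+1) + 9)] · 9·2/10 → 9/5.
Convergence for |w + 4| · 9/5 < 1, i.e. |w + 4| < 5/9. So R = 5/9.
When w = -31/9, comparison with the harmonic series Σ 1/n shows the series diverges.
When w = -41/9, the terms alternate in sign and decrease monotonically to 0 in absolute value (size ~ c/n), so the alternating series test gives convergence.

[-41/9, -31/9)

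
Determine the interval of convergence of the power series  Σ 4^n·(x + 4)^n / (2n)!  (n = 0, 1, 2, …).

By the ratio test, |a_{n+1}/a_n| = 4 · 1/[(2n+1)·(2n+2)] → 0.
The limit is 0, so the series converges for all x; R = ∞.

(−∞, ∞)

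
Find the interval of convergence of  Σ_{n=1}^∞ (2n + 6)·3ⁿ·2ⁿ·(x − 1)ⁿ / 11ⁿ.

The ratio of consecutive coefficients is [(2(n+1) + 6)/(2n + 6)] · 3·2/11 → 6/11.
The series converges when 6/11 · |x − 1| < 1, giving R = 11/6.
Endpoint x = 17/6: the n-th term does not approach 0; divergence by the term test.
At x = -5/6: the terms have absolute value of order n, which does not tend to 0, so the series diverges by the divergence test.

(-5/6, 17/6)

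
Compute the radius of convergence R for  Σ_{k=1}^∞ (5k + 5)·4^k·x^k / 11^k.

R = 11/4

The ratio of consecutive coefficients is [(5(k+1) + 5)/(5k + 5)] · 4/11 → 4/11.
Convergence for |x| · 4/11 < 1, i.e. |x| < 11/4. So R = 11/4.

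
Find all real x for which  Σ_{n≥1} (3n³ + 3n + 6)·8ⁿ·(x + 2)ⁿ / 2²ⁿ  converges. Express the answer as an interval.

Apply the ratio test: |a_{n+1}| / |a_n| = [(3(n+1)³ + 3(n+1) + 6)/(3n³ + 3n + 6)] · 8/4, which tends to 2 as n → ∞.
Convergence for |x + 2| · 2 < 1, i.e. |x + 2| < 1/2. So R = 1/2.
At x = -3/2: the n-th term does not approach 0; divergence by the term test.
When x = -5/2, the n-th term does not approach 0; divergence by the term test.

(-5/2, -3/2)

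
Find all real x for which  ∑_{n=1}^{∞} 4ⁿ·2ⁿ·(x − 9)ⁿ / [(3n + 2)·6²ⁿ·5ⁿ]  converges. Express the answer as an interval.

Apply the ratio test: |a_{n+1}| / |a_n| = [(3n + 2)/(3(n+1) + 2)] · 4·2/(36·5), which tends to 2/45 as n → ∞.
Hence the series converges for |x − 9| < 1/(2/45) = 45/2, so the radius of convergence is 45/2.
Endpoint x = 63/2: the terms behave like c/n; limit comparison with the harmonic series gives divergence.
Check x = -27/2: the terms alternate in sign and decrease monotonically to 0 in absolute value (size ~ c/n), so the alternating series test gives convergence.

[-27/2, 63/2)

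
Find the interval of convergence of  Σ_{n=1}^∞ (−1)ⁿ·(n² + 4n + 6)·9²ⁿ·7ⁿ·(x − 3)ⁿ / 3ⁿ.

(566/189, 568/189)

Apply the ratio test: |a_{n+1}| / |a_n| = [((n+1)² + 4(n+1) + 6)/(n² + 4n + 6)] · 81·7/3, which tends to 189 as n → ∞.
Thus R = 1/(189) = 1/189.
Endpoint x = 568/189: the terms do not tend to 0, so the series diverges.
When x = 566/189, the terms have absolute value of order n², which does not tend to 0, so the series diverges by the divergence test.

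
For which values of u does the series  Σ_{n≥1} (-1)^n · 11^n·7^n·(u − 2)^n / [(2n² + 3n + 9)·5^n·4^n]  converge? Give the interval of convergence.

Apply the ratio test: |a_{n+1}| / |a_n| = [(2n² + 3n + 9)/(2(n+1)² + 3(n+1) + 9)] · 11·7/(5·4), which tends to 77/20 as n → ∞.
Convergence for |u − 2| · 77/20 < 1, i.e. |u − 2| < 20/77. So R = 20/77.
When u = 174/77, the terms are on the order of 1/n², so the series converges absolutely by comparison with the p-series (p = 2 > 1).
Endpoint u = 134/77: the series is dominated by a constant times Σ 1/n², which converges (p = 2 > 1).

[134/77, 174/77]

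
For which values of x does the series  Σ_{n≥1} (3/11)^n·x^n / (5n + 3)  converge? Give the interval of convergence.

The ratio of consecutive coefficients is [(5n + 3)/(5(n+1) + 3)] · 3/11 → 3/11.
Thus R = 1/(3/11) = 11/3.
At x = 11/3: comparison with the harmonic series Σ 1/n shows the series diverges.
At x = -11/3: an alternating series whose terms decrease to 0 in absolute value, so it converges by the Leibniz criterion.

[-11/3, 11/3)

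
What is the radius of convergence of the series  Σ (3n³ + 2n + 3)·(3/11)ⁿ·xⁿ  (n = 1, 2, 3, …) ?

Apply the ratio test: |a_{n+1}| / |a_n| = [(3(n+1)³ + 2(n+1) + 3)/(3n³ + 2n + 3)] · 3/11, which tends to 3/11 as n → ∞.
Convergence for |x| · 3/11 < 1, i.e. |x| < 11/3. So R = 11/3.

R = 11/3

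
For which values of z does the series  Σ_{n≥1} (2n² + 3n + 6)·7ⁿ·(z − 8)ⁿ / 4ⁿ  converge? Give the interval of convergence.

Apply the ratio test: |a_{n+1}| / |a_n| = [(2(n+1)² + 3(n+1) + 6)/(2n² + 3n + 6)] · 7/4, which tends to 7/4 as n → ∞.
The series converges when 7/4 · |z − 8| < 1, giving R = 4/7.
When z = 60/7, the n-th term does not approach 0; divergence by the term test.
Check z = 52/7: the terms have absolute value of order n², which does not tend to 0, so the series diverges by the divergence test.

(52/7, 60/7)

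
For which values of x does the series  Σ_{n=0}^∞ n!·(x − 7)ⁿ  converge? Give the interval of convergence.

Ratio test: |a_{n+1}/a_n| = (n+1) → ∞ as n → ∞.
The ratio grows without bound, so the series diverges whenever (x − 7) ≠ 0; it converges only at x = 7. R = 0.

{7}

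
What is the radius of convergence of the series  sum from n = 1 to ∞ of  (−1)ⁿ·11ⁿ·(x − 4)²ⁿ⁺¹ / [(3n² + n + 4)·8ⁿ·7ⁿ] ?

The ratio of consecutive coefficients is [(3n² + n + 4)/(3(n+1)² + (n+1) + 4)] · 11/(8·7) → 11/56.
Since the exponent of (x − 4) increases by 2 each term, convergence requires |x − 4|² < 56/11, hence R = 2√154/11.

R = 2√154/11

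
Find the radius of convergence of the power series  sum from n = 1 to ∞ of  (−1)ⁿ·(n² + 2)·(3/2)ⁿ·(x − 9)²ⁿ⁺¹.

R = √6/3

By the ratio test, |a_{n+1}/a_n| = [((n+1)² + 2)/(n² + 2)] · 3/2 → 3/2.
Since the exponent of (x − 9) increases by 2 each term, convergence requires |x − 9|² < 2/3, hence R = √6/3.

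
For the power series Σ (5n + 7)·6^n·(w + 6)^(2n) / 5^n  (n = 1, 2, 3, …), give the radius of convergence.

R = √30/6

Ratio test: |a_{n+1}/a_n| = [(5(n+1) + 7)/(5n + 7)] · 6/5 → 6/5 as n → ∞.
Successive powers of (w + 6) differ by 2, so the series converges when |w + 6|² · 6/5 < 1, i.e. |w + 6| < √(5/6). So R = √30/6.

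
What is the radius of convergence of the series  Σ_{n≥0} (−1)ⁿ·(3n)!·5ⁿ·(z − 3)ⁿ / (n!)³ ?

R = 1/135

The ratio of consecutive coefficients is (3n+1)·(3n+2)·(3n+3)/(n+1)³ · 5 → 135.
Convergence for |z − 3| · 135 < 1, i.e. |z − 3| < 1/135. So R = 1/135.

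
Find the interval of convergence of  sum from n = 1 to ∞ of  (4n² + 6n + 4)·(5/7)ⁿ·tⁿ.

By the ratio test, |a_{n+1}/a_n| = [(4(n+1)² + 6(n+1) + 4)/(4n² + 6n + 4)] · 5/7 → 5/7.
Hence the series converges for |t| < 1/(5/7) = 7/5, so the radius of convergence is 7/5.
Endpoint t = 7/5: the terms do not tend to 0, so the series diverges.
When t = -7/5, the terms have absolute value of order n², which does not tend to 0, so the series diverges by the divergence test.

(-7/5, 7/5)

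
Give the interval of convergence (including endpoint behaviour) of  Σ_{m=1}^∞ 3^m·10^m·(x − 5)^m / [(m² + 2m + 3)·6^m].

Ratio test: |a_{m+1}/a_m| = [(m² + 2m + 3)/((m+1)² + 2(m+1) + 3)] · 3·10/6 → 5 as m → ∞.
Convergence for |x − 5| · 5 < 1, i.e. |x − 5| < 1/5. So R = 1/5.
Check x = 26/5: the series is dominated by a constant times Σ 1/m², which converges (p = 2 > 1).
Endpoint x = 24/5: the series is dominated by a constant times Σ 1/m², which converges (p = 2 > 1).

[24/5, 26/5]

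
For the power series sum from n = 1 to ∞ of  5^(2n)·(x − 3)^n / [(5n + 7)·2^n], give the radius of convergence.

R = 2/25

By the ratio test, |a_{n+1}/a_n| = [(5n + 7)/(5(n+1) + 7)] · 25/2 → 25/2.
Convergence for |x − 3| · 25/2 < 1, i.e. |x − 3| < 2/25. So R = 2/25.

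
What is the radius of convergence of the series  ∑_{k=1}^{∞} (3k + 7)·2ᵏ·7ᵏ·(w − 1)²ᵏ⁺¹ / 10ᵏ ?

R = √35/7

The ratio of consecutive coefficients is [(3(k+1) + 7)/(3k + 7)] · 2·7/10 → 7/5.
Successive powers of (w − 1) differ by 2, so the series converges when |w − 1|² · 7/5 < 1, i.e. |w − 1| < √(5/7). So R = √35/7.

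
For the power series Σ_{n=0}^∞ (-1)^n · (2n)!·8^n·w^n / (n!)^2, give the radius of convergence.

By the ratio test, |a_{n+1}/a_n| = (2n+1)·(2n+2)/(n+1)² · 8 → 32.
Thus R = 1/(32) = 1/32.

R = 1/32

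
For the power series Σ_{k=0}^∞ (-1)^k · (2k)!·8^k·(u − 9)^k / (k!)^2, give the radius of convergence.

The ratio of consecutive coefficients is (2k+1)·(2k+2)/(k+1)² · 8 → 32.
The series converges when 32 · |u − 9| < 1, giving R = 1/32.

R = 1/32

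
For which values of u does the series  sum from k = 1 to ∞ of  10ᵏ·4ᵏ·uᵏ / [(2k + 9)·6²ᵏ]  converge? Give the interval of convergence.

The ratio of consecutive coefficients is [(2k + 9)/(2(k+1) + 9)] · 10·4/36 → 10/9.
The series converges when 10/9 · |u| < 1, giving R = 9/10.
Check u = 9/10: the terms behave like c/k; limit comparison with the harmonic series gives divergence.
Endpoint u = -9/10: convergence follows from the alternating series test (terms decrease monotonically to 0).

[-9/10, 9/10)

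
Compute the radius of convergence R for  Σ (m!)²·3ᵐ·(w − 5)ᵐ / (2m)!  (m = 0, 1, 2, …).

The ratio of consecutive coefficients is (m+1)²/[(2m+1)·(2m+2)] · 3 → 3/4.
The series converges when 3/4 · |w − 5| < 1, giving R = 4/3.

R = 4/3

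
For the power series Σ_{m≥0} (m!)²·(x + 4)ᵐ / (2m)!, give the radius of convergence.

The ratio of consecutive coefficients is (m+1)²/[(2m+1)·(2m+2)] → 1/4.
Thus R = 1/(1/4) = 4.

R = 4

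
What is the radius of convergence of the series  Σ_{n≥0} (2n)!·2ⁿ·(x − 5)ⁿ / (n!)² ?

Apply the ratio test: |a_{n+1}| / |a_n| = (2n+1)·(2n+2)/(n+1)² · 2, which tends to 8 as n → ∞.
Hence the series converges for |x − 5| < 1/(8) = 1/8, so the radius of convergence is 1/8.

R = 1/8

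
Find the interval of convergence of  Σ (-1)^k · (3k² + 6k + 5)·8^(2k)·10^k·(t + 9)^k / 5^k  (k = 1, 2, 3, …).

(-1153/128, -1151/128)

Ratio test: |a_{k+1}/a_k| = [(3(k+1)² + 6(k+1) + 5)/(3k² + 6k + 5)] · 64·10/5 → 128 as k → ∞.
The series converges when 128 · |t + 9| < 1, giving R = 1/128.
Endpoint t = -1151/128: the terms have absolute value of order k², which does not tend to 0, so the series diverges by the divergence test.
Endpoint t = -1153/128: the k-th term does not approach 0; divergence by the term test.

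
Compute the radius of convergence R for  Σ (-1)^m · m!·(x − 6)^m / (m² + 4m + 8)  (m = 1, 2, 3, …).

Apply the ratio test: |a_{m+1}| / |a_m| = (m+1) · (m² + 4m + 8)/((m+1)² + 4(m+1) + 8), which tends to ∞ as m → ∞.
Since the ratio → ∞, the series diverges for every x ≠ 6, and R = 0.

R = 0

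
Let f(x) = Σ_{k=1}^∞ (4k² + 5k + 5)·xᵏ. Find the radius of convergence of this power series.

R = 1

Apply the ratio test: |a_{k+1}| / |a_k| = (4(k+1)² + 5(k+1) + 5)/(4k² + 5k + 5), which tends to 1 as k → ∞.
Convergence for |x| < 1, so R = 1.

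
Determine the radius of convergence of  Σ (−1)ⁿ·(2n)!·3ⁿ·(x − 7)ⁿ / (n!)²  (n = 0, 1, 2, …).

R = 1/12

By the ratio test, |a_{n+1}/a_n| = (2n+1)·(2n+2)/(n+1)² · 3 → 12.
The series converges when 12 · |x − 7| < 1, giving R = 1/12.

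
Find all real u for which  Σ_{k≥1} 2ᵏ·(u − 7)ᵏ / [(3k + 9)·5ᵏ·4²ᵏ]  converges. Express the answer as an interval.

By the ratio test, |a_{k+1}/a_k| = [(3k + 9)/(3(k+1) + 9)] · 2/(5·16) → 1/40.
The series converges when 1/40 · |u − 7| < 1, giving R = 40.
Check u = 47: the terms are asymptotic to a nonzero constant times 1/k, so the series diverges by limit comparison with Σ 1/k.
At u = -33: an alternating series whose terms decrease to 0 in absolute value, so it converges by the Leibniz criterion.

[-33, 47)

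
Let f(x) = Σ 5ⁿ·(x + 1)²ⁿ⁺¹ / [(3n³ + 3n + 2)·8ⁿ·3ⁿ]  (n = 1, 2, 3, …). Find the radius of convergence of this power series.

Ratio test: |a_{n+1}/a_n| = [(3n³ + 3n + 2)/(3(n+1)³ + 3(n+1) + 2)] · 5/(8·3) → 5/24 as n → ∞.
Writing y = (x + 1)², the series in y has radius 24/5, so |x + 1| < √(24/5) and R = 2√30/5.

R = 2√30/5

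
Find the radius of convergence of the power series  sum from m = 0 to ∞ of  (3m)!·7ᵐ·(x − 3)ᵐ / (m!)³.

By the ratio test, |a_{m+1}/a_m| = (3m+1)·(3m+2)·(3m+3)/(m+1)³ · 7 → 189.
Convergence for |x − 3| · 189 < 1, i.e. |x − 3| < 1/189. So R = 1/189.

R = 1/189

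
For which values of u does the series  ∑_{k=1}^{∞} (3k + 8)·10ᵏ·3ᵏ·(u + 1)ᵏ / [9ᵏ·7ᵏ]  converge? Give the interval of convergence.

The ratio of consecutive coefficients is [(3(k+1) + 8)/(3k + 8)] · 10·3/(9·7) → 10/21.
Thus R = 1/(10/21) = 21/10.
Check u = 11/10: the terms do not tend to 0, so the series diverges.
Endpoint u = -31/10: the k-th term does not approach 0; divergence by the term test.

(-31/10, 11/10)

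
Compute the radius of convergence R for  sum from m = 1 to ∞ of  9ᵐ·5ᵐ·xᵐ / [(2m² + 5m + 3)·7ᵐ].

R = 7/45

Apply the ratio test: |a_{m+1}| / |a_m| = [(2m² + 5m + 3)/(2(m+1)² + 5(m+1) + 3)] · 9·5/7, which tends to 45/7 as m → ∞.
Hence the series converges for |x| < 1/(45/7) = 7/45, so the radius of convergence is 7/45.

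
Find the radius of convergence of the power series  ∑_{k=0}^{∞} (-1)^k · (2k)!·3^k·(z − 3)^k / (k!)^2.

R = 1/12

By the ratio test, |a_{k+1}/a_k| = (2k+1)·(2k+2)/(k+1)² · 3 → 12.
The series converges when 12 · |z − 3| < 1, giving R = 1/12.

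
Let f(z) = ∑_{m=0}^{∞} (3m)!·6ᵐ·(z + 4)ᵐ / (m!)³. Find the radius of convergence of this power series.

By the ratio test, |a_{m+1}/a_m| = (3m+1)·(3m+2)·(3m+3)/(m+1)³ · 6 → 162.
Thus R = 1/(162) = 1/162.

R = 1/162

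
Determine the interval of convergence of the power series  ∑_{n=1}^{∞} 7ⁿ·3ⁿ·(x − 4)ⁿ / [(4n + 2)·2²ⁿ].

Apply the ratio test: |a_{n+1}| / |a_n| = [(4n + 2)/(4(n+1) + 2)] · 7·3/4, which tends to 21/4 as n → ∞.
Thus R = 1/(21/4) = 4/21.
Endpoint x = 88/21: the terms behave like c/n; limit comparison with the harmonic series gives divergence.
Check x = 80/21: an alternating series whose terms decrease to 0 in absolute value, so it converges by the Leibniz criterion.

[80/21, 88/21)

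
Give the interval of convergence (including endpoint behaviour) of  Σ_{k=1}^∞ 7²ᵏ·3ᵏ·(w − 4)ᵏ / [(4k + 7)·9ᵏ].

[193/49, 199/49)

Apply the ratio test: |a_{k+1}| / |a_k| = [(4k + 7)/(4(k+1) + 7)] · 49·3/9, which tends to 49/3 as k → ∞.
Hence the series converges for |w − 4| < 1/(49/3) = 3/49, so the radius of convergence is 3/49.
Check w = 199/49: comparison with the harmonic series Σ 1/k shows the series diverges.
When w = 193/49, convergence follows from the alternating series test (terms decrease monotonically to 0).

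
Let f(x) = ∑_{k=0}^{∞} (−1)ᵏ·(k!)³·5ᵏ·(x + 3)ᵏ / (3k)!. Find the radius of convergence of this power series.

R = 27/5

Ratio test: |a_{k+1}/a_k| = (k+1)³/[(3k+1)·(3k+2)·(3k+3)] · 5 → 5/27 as k → ∞.
Thus R = 1/(5/27) = 27/5.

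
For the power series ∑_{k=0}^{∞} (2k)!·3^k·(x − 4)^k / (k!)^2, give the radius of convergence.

Apply the ratio test: |a_{k+1}| / |a_k| = (2k+1)·(2k+2)/(k+1)² · 3, which tends to 12 as k → ∞.
Convergence for |x − 4| · 12 < 1, i.e. |x − 4| < 1/12. So R = 1/12.

R = 1/12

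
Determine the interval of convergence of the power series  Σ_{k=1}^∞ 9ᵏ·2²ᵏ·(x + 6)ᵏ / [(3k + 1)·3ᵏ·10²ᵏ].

By the ratio test, |a_{k+1}/a_k| = [(3k + 1)/(3(k+1) + 1)] · 9·4/(3·100) → 3/25.
Convergence for |x + 6| · 3/25 < 1, i.e. |x + 6| < 25/3. So R = 25/3.
Endpoint x = 7/3: comparison with the harmonic series Σ 1/k shows the series diverges.
When x = -43/3, convergence follows from the alternating series test (terms decrease monotonically to 0).

[-43/3, 7/3)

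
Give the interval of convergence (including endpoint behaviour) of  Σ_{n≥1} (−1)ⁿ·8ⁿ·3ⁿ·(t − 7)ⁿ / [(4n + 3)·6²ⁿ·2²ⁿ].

(1, 13]

Ratio test: |a_{n+1}/a_n| = [(4n + 3)/(4(n+1) + 3)] · 8·3/(36·4) → 1/6 as n → ∞.
Convergence for |t − 7| · 1/6 < 1, i.e. |t − 7| < 6. So R = 6.
Check t = 13: an alternating series whose terms decrease to 0 in absolute value, so it converges by the Leibniz criterion.
Check t = 1: the terms are asymptotic to a nonzero constant times 1/n, so the series diverges by limit comparison with Σ 1/n.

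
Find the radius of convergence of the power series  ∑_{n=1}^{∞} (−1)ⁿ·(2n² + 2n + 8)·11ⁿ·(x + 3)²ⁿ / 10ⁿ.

The ratio of consecutive coefficients is [(2(n+1)² + 2(n+1) + 8)/(2n² + 2n + 8)] · 11/10 → 11/10.
Since the exponent of (x + 3) increases by 2 each term, convergence requires |x + 3|² < 10/11, hence R = √110/11.

R = √110/11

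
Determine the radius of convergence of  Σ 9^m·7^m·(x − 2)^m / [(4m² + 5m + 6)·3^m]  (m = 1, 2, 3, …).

By the ratio test, |a_{m+1}/a_m| = [(4m² + 5m + 6)/(4(m+1)² + 5(m+1) + 6)] · 9·7/3 → 21.
Hence the series converges for |x − 2| < 1/(21) = 1/21, so the radius of convergence is 1/21.

R = 1/21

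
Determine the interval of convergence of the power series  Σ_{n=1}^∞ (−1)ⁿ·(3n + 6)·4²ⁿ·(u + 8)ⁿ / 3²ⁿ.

By the ratio test, |a_{n+1}/a_n| = [(3(n+1) + 6)/(3n + 6)] · 16/9 → 16/9.
Convergence for |u + 8| · 16/9 < 1, i.e. |u + 8| < 9/16. So R = 9/16.
Endpoint u = -119/16: the terms have absolute value of order n, which does not tend to 0, so the series diverges by the divergence test.
Endpoint u = -137/16: the terms have absolute value of order n, which does not tend to 0, so the series diverges by the divergence test.

(-137/16, -119/16)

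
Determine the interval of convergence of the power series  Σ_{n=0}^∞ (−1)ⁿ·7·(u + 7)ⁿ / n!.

By the ratio test, |a_{n+1}/a_n| = 7/7 · 1/(n+1) → 0.
The limit is 0, so the series converges for all u; R = ∞.

(−∞, ∞)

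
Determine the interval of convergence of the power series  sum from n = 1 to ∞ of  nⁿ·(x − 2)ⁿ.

{2}

Applying the root test, |a_n|^(1/n) = n → ∞.
The root grows without bound, so R = 0 (convergence only at x = 2).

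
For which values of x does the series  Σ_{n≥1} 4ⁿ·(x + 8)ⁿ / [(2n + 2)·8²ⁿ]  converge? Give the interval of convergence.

The ratio of consecutive coefficients is [(2n + 2)/(2(n+1) + 2)] · 4/64 → 1/16.
The series converges when 1/16 · |x + 8| < 1, giving R = 16.
At x = 8: the terms behave like c/n; limit comparison with the harmonic series gives divergence.
Check x = -24: convergence follows from the alternating series test (terms decrease monotonically to 0).

[-24, 8)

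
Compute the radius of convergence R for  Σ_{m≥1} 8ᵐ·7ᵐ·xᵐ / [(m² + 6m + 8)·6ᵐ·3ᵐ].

Apply the ratio test: |a_{m+1}| / |a_m| = [(m² + 6m + 8)/((m+1)² + 6(m+1) + 8)] · 8·7/(6·3), which tends to 28/9 as m → ∞.
Thus R = 1/(28/9) = 9/28.

R = 9/28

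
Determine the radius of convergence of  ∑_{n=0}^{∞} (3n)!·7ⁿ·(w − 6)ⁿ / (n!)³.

Apply the ratio test: |a_{n+1}| / |a_n| = (3n+1)·(3n+2)·(3n+3)/(n+1)³ · 7, which tends to 189 as n → ∞.
The series converges when 189 · |w − 6| < 1, giving R = 1/189.

R = 1/189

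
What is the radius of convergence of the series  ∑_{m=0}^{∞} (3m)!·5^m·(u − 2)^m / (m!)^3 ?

R = 1/135

The ratio of consecutive coefficients is (3m+1)·(3m+2)·(3m+3)/(m+1)³ · 5 → 135.
Convergence for |u − 2| · 135 < 1, i.e. |u − 2| < 1/135. So R = 1/135.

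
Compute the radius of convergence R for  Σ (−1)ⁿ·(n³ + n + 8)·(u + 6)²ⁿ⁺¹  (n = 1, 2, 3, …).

R = 1

Apply the ratio test: |a_{n+1}| / |a_n| = ((n+1)³ + (n+1) + 8)/(n³ + n + 8), which tends to 1 as n → ∞.
Successive powers of (u + 6) differ by 2, so the series converges when |u + 6|² · 1 < 1, i.e. |u + 6| < √(1) = 1. So R = 1.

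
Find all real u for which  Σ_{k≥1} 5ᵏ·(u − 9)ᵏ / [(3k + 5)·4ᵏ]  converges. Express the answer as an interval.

[41/5, 49/5)

The ratio of consecutive coefficients is [(3k + 5)/(3(k+1) + 5)] · 5/4 → 5/4.
The series converges when 5/4 · |u − 9| < 1, giving R = 4/5.
Endpoint u = 49/5: the terms are asymptotic to a nonzero constant times 1/k, so the series diverges by limit comparison with Σ 1/k.
At u = 41/5: an alternating series whose terms decrease to 0 in absolute value, so it converges by the Leibniz criterion.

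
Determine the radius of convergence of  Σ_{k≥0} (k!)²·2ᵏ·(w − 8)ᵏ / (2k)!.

R = 2

Apply the ratio test: |a_{k+1}| / |a_k| = (k+1)²/[(2k+1)·(2k+2)] · 2, which tends to 1/2 as k → ∞.
Convergence for |w − 8| · 1/2 < 1, i.e. |w − 8| < 2. So R = 2.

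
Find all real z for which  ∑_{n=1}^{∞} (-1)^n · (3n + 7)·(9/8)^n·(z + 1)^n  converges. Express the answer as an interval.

By the ratio test, |a_{n+1}/a_n| = [(3(n+1) + 7)/(3n + 7)] · 9/8 → 9/8.
Thus R = 1/(9/8) = 8/9.
When z = -1/9, the terms have absolute value of order n, which does not tend to 0, so the series diverges by the divergence test.
Check z = -17/9: the terms have absolute value of order n, which does not tend to 0, so the series diverges by the divergence test.

(-17/9, -1/9)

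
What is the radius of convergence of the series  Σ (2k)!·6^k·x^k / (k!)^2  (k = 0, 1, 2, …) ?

The ratio of consecutive coefficients is (2k+1)·(2k+2)/(k+1)² · 6 → 24.
The series converges when 24 · |x| < 1, giving R = 1/24.

R = 1/24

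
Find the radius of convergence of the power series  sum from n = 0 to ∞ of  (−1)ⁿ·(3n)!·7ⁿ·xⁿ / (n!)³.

Apply the ratio test: |a_{n+1}| / |a_n| = (3n+1)·(3n+2)·(3n+3)/(n+1)³ · 7, which tends to 189 as n → ∞.
Convergence for |x| · 189 < 1, i.e. |x| < 1/189. So R = 1/189.

R = 1/189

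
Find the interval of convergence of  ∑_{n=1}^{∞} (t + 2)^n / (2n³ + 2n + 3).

[-3, -1]

The ratio of consecutive coefficients is (2n³ + 2n + 3)/(2(n+1)³ + 2(n+1) + 3) → 1.
Hence R = 1.
Endpoint t = -1: the series is dominated by a constant times Σ 1/n³, which converges (p = 3 > 1).
When t = -3, absolute convergence follows by limit comparison with Σ 1/n³.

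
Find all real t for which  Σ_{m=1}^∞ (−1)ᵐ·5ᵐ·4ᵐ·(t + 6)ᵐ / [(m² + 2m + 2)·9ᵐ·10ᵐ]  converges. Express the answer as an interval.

[-21/2, -3/2]

Ratio test: |a_{m+1}/a_m| = [(m² + 2m + 2)/((m+1)² + 2(m+1) + 2)] · 5·4/(9·10) → 2/9 as m → ∞.
The series converges when 2/9 · |t + 6| < 1, giving R = 9/2.
Endpoint t = -3/2: absolute convergence follows by limit comparison with Σ 1/m².
Endpoint t = -21/2: absolute convergence follows by limit comparison with Σ 1/m².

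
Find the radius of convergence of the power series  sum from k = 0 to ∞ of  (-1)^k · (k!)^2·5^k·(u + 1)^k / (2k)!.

The ratio of consecutive coefficients is (k+1)²/[(2k+1)·(2k+2)] · 5 → 5/4.
Hence the series converges for |u + 1| < 1/(5/4) = 4/5, so the radius of convergence is 4/5.

R = 4/5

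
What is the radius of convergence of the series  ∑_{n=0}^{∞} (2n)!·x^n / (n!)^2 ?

Apply the ratio test: |a_{n+1}| / |a_n| = (2n+1)·(2n+2)/(n+1)², which tends to 4 as n → ∞.
Thus R = 1/(4) = 1/4.

R = 1/4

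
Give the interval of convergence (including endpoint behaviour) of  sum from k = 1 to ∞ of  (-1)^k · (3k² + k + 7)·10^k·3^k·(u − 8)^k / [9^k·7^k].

The ratio of consecutive coefficients is [(3(k+1)² + (k+1) + 7)/(3k² + k + 7)] · 10·3/(9·7) → 10/21.
The series converges when 10/21 · |u − 8| < 1, giving R = 21/10.
At u = 101/10: the terms do not tend to 0, so the series diverges.
Endpoint u = 59/10: the terms have absolute value of order k², which does not tend to 0, so the series diverges by the divergence test.

(59/10, 101/10)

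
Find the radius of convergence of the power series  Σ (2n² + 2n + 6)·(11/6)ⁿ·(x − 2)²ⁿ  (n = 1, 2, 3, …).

R = √66/11

Ratio test: |a_{n+1}/a_n| = [(2(n+1)² + 2(n+1) + 6)/(2n² + 2n + 6)] · 11/6 → 11/6 as n → ∞.
Successive powers of (x − 2) differ by 2, so the series converges when |x − 2|² · 11/6 < 1, i.e. |x − 2| < √(6/11). So R = √66/11.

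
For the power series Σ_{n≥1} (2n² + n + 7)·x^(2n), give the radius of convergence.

The ratio of consecutive coefficients is (2(n+1)² + (n+1) + 7)/(2n² + n + 7) → 1.
Since the exponent of x increases by 2 each term, convergence requires |x|² < 1, hence R = 1.

R = 1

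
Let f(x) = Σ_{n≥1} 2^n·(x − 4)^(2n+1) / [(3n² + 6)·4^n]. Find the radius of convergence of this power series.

By the ratio test, |a_{n+1}/a_n| = [(3n² + 6)/(3(n+1)² + 6)] · 2/4 → 1/2.
Successive powers of (x − 4) differ by 2, so the series converges when |x − 4|² · 1/2 < 1, i.e. |x − 4| < √(2). So R = √2.

R = √2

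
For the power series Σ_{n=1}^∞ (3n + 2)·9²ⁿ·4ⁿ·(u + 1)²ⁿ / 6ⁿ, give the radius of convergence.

R = √6/18

The ratio of consecutive coefficients is [(3(n+1) + 2)/(3n + 2)] · 81·4/6 → 54.
Since the exponent of (u + 1) increases by 2 each term, convergence requires |u + 1|² < 1/54, hence R = √6/18.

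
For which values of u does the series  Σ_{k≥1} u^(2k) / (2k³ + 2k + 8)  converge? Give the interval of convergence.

Ratio test: |a_{k+1}/a_k| = (2k³ + 2k + 8)/(2(k+1)³ + 2(k+1) + 8) → 1 as k → ∞.
Writing y = u², the series in y has radius 1, so |u| < √(1) = 1 and R = 1.
When u = 1, the series is dominated by a constant times Σ 1/k³, which converges (p = 3 > 1).
At u = -1: the series is dominated by a constant times Σ 1/k³, which converges (p = 3 > 1).

[-1, 1]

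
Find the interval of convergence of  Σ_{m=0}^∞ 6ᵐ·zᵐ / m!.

(−∞, ∞)

Ratio test: |a_{m+1}/a_m| = 6 · 1/(m+1) → 0 as m → ∞.
Since the limit is 0 < 1 for every z, the series converges on all of ℝ and R = ∞.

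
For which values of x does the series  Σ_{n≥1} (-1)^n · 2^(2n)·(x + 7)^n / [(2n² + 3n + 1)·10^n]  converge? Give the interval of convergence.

Ratio test: |a_{n+1}/a_n| = [(2n² + 3n + 1)/(2(n+1)² + 3(n+1) + 1)] · 4/10 → 2/5 as n → ∞.
Thus R = 1/(2/5) = 5/2.
Check x = -9/2: the terms are on the order of 1/n², so the series converges absolutely by comparison with the p-series (p = 2 > 1).
Endpoint x = -19/2: the terms are on the order of 1/n², so the series converges absolutely by comparison with the p-series (p = 2 > 1).

[-19/2, -9/2]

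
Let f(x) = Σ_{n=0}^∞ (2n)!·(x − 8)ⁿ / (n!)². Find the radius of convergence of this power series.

R = 1/4

Apply the ratio test: |a_{n+1}| / |a_n| = (2n+1)·(2n+2)/(n+1)², which tends to 4 as n → ∞.
Hence the series converges for |x − 8| < 1/(4) = 1/4, so the radius of convergence is 1/4.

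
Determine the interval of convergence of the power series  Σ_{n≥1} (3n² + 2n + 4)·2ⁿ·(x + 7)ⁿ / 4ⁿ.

By the ratio test, |a_{n+1}/a_n| = [(3(n+1)² + 2(n+1) + 4)/(3n² + 2n + 4)] · 2/4 → 1/2.
The series converges when 1/2 · |x + 7| < 1, giving R = 2.
Endpoint x = -5: the terms do not tend to 0, so the series diverges.
When x = -9, the terms do not tend to 0, so the series diverges.

(-9, -5)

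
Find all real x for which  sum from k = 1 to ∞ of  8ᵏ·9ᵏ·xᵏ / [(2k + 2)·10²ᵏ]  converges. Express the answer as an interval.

[-25/18, 25/18)

Ratio test: |a_{k+1}/a_k| = [(2k + 2)/(2(k+1) + 2)] · 8·9/100 → 18/25 as k → ∞.
Thus R = 1/(18/25) = 25/18.
Check x = 25/18: the terms behave like c/k; limit comparison with the harmonic series gives divergence.
When x = -25/18, convergence follows from the alternating series test (terms decrease monotonically to 0).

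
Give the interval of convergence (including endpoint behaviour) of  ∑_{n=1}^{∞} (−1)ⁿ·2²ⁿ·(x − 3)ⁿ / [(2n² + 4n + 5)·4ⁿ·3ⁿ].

[0, 6]

Apply the ratio test: |a_{n+1}| / |a_n| = [(2n² + 4n + 5)/(2(n+1)² + 4(n+1) + 5)] · 4/(4·3), which tends to 1/3 as n → ∞.
Hence the series converges for |x − 3| < 1/(1/3) = 3, so the radius of convergence is 3.
Endpoint x = 6: the series is dominated by a constant times Σ 1/n², which converges (p = 2 > 1).
When x = 0, the series is dominated by a constant times Σ 1/n², which converges (p = 2 > 1).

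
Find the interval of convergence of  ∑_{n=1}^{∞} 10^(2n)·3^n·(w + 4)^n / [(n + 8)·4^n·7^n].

Ratio test: |a_{n+1}/a_n| = [(n + 8)/((n+1) + 8)] · 100·3/(4·7) → 75/7 as n → ∞.
Convergence for |w + 4| · 75/7 < 1, i.e. |w + 4| < 7/75. So R = 7/75.
When w = -293/75, the terms behave like c/n; limit comparison with the harmonic series gives divergence.
When w = -307/75, convergence follows from the alternating series test (terms decrease monotonically to 0).

[-307/75, -293/75)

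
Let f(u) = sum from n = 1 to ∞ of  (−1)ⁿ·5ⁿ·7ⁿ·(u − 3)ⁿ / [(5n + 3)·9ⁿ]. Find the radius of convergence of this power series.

R = 9/35

Apply the ratio test: |a_{n+1}| / |a_n| = [(5n + 3)/(5(n+1) + 3)] · 5·7/9, which tends to 35/9 as n → ∞.
The series converges when 35/9 · |u − 3| < 1, giving R = 9/35.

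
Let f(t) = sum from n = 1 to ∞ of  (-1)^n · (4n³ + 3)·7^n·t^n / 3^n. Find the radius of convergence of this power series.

R = 3/7

Apply the ratio test: |a_{n+1}| / |a_n| = [(4(n+1)³ + 3)/(4n³ + 3)] · 7/3, which tends to 7/3 as n → ∞.
The series converges when 7/3 · |t| < 1, giving R = 3/7.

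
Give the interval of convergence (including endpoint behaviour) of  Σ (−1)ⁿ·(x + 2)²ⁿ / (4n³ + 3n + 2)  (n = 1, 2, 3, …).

Apply the ratio test: |a_{n+1}| / |a_n| = (4n³ + 3n + 2)/(4(n+1)³ + 3(n+1) + 2), which tends to 1 as n → ∞.
Since the exponent of (x + 2) increases by 2 each term, convergence requires |x + 2|² < 1, hence R = 1.
When x = -1, the series is dominated by a constant times Σ 1/n³, which converges (p = 3 > 1).
Check x = -3: the series is dominated by a constant times Σ 1/n³, which converges (p = 3 > 1).

[-3, -1]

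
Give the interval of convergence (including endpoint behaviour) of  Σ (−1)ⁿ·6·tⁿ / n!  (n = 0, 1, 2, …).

Apply the ratio test: |a_{n+1}| / |a_n| = 6/6 · 1/(n+1), which tends to 0 as n → ∞.
The ratio tends to 0 regardless of t, hence R = ∞.

(−∞, ∞)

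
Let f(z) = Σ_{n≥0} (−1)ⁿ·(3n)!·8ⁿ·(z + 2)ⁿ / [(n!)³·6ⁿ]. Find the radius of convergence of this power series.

By the ratio test, |a_{n+1}/a_n| = (3n+1)·(3n+2)·(3n+3)/(n+1)³ · 8/6 → 36.
Hence the series converges for |z + 2| < 1/(36) = 1/36, so the radius of convergence is 1/36.

R = 1/36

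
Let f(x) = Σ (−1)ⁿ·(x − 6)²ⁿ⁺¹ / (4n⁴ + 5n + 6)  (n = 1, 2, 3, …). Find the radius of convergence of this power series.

R = 1

The ratio of consecutive coefficients is (4n⁴ + 5n + 6)/(4(n+1)⁴ + 5(n+1) + 6) → 1.
Successive powers of (x − 6) differ by 2, so the series converges when |x − 6|² · 1 < 1, i.e. |x − 6| < √(1) = 1. So R = 1.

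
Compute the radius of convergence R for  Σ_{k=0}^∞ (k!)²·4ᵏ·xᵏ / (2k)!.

The ratio of consecutive coefficients is (k+1)²/[(2k+1)·(2k+2)] · 4 → 1.
Convergence for |x| < 1, so R = 1.

R = 1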